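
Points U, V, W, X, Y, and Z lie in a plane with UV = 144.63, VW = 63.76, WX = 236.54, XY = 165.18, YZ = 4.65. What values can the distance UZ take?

0 ≤ UZ ≤ 614.76

The maximum is all hops collinear in one direction: 144.63 + 63.76 + 236.54 + 165.18 + 4.65 = 614.76.
The longest hop is 236.54; the others sum to 378.22. Since 236.54 ≤ 378.22, the path can fold back on itself completely, so the minimum distance is 0.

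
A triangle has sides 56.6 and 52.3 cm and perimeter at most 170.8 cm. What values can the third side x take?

4.3 < x ≤ 61.9

Triangle inequality alone gives 4.3 < x < 108.9.
The perimeter condition gives x ≤ 170.8 − 56.6 − 52.3 = 61.9.
Intersecting the two: 4.3 < x ≤ 61.9.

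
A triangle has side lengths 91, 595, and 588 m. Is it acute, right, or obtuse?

Compare the square of the longest side to the sum of squares of the other two: 91² + 588² = 354025 = 595².

right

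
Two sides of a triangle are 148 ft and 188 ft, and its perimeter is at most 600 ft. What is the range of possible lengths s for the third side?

Triangle inequality alone gives 40 < s < 336.
The perimeter condition gives s ≤ 600 − 148 − 188 = 264.
Intersecting the two: 40 < s ≤ 264.

40 < s ≤ 264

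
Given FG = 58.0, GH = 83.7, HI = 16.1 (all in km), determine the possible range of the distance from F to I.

The maximum is all hops collinear in one direction: 58.0 + 83.7 + 16.1 = 157.8.
The longest hop is 83.7; the others sum to 74.1. Folding the others back against it leaves at least 83.7 − 74.1 = 9.6.

9.6 ≤ FI ≤ 157.8 km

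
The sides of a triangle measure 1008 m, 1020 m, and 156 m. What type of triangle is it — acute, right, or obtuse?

right

Compare the square of the longest side to the sum of squares of the other two: 156² + 1008² = 1040400 = 1020².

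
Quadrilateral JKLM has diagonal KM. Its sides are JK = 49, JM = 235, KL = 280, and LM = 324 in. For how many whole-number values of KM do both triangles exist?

From triangle JKM: 186 < KM < 284.
From triangle LKM: 44 < KM < 604.
Intersection: 186 < KM < 284, so integers 187 through 283: 97 values.

97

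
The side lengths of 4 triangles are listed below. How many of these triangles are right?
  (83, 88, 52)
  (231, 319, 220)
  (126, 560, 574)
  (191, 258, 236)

(83,88,52): 52²+83² = 9593 > 7744 = 88² → acute
(231,319,220): 220²+231² = 101761 = 319² → right
(126,560,574): 126²+560² = 329476 = 574² → right
(191,258,236): 191²+236² = 92177 > 66564 = 258² → acute
2 of the 4 are right.

2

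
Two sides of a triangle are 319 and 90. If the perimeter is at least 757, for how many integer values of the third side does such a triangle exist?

61

Triangle inequality: 229 < x < 409. Perimeter ≥ 757 gives x ≥ 757 − 319 − 90 = 348.
So 348 ≤ x < 409; integers 348 through 408: 61 values.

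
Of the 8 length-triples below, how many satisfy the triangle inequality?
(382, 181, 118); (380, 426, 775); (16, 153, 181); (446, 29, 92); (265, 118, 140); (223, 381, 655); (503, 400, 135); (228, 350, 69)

(118,181,382): 118+181 ≤ 382 → not valid
(380,426,775): 380+426 > 775 → valid
(16,153,181): 16+153 ≤ 181 → not valid
(29,92,446): 29+92 ≤ 446 → not valid
(118,140,265): 118+140 ≤ 265 → not valid
(223,381,655): 223+381 ≤ 655 → not valid
(135,400,503): 135+400 > 503 → valid
(69,228,350): 69+228 ≤ 350 → not valid
2 of the 8 triples form a triangle.

2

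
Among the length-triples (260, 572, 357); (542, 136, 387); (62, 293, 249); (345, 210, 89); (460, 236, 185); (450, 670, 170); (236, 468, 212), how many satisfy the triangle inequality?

2

(260,357,572): 260+357 > 572 → valid
(136,387,542): 136+387 ≤ 542 → not valid
(62,249,293): 62+249 > 293 → valid
(89,210,345): 89+210 ≤ 345 → not valid
(185,236,460): 185+236 ≤ 460 → not valid
(170,450,670): 170+450 ≤ 670 → not valid
(212,236,468): 212+236 ≤ 468 → not valid
2 of the 7 triples form a triangle.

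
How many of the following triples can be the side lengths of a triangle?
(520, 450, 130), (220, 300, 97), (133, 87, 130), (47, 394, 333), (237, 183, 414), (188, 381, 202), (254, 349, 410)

6

(130,450,520): 130+450 > 520 → valid
(97,220,300): 97+220 > 300 → valid
(87,130,133): 87+130 > 133 → valid
(47,333,394): 47+333 ≤ 394 → not valid
(183,237,414): 183+237 > 414 → valid
(188,202,381): 188+202 > 381 → valid
(254,349,410): 254+349 > 410 → valid
6 of the 7 triples form a triangle.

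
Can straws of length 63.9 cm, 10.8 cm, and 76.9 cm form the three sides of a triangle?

The longest side is 76.9, but the other two sum to only 74.7.
74.7 < 76.9, so the triangle inequality fails.

No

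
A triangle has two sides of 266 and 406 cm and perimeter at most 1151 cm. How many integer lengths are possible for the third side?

Triangle inequality: 140 < x < 672. Perimeter ≤ 1151 gives x ≤ 1151 − 266 − 406 = 479.
So 140 < x ≤ 479; integers 141 through 479: 339 values.

339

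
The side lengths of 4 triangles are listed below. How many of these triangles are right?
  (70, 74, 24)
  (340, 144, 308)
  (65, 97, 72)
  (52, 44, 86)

3

(70,74,24): 24²+70² = 5476 = 74² → right
(340,144,308): 144²+308² = 115600 = 340² → right
(65,97,72): 65²+72² = 9409 = 97² → right
(52,44,86): 44²+52² = 4640 < 7396 = 86² → obtuse
3 of the 4 are right.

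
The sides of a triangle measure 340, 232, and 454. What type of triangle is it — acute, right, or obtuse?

obtuse

Compare the square of the longest side to the sum of squares of the other two: 232² + 340² = 169424 < 206116 = 454².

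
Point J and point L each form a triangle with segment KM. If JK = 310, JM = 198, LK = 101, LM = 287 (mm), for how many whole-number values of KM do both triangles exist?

201

From triangle JKM: 112 < KM < 508.
From triangle LKM: 186 < KM < 388.
Intersection: 186 < KM < 388, so integers 187 through 387: 201 values.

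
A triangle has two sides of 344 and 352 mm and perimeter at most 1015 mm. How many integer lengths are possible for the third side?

Triangle inequality: 8 < x < 696. Perimeter ≤ 1015 gives x ≤ 1015 − 344 − 352 = 319.
So 8 < x ≤ 319; integers 9 through 319: 311 values.

311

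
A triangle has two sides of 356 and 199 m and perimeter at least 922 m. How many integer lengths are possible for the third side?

Triangle inequality: 157 < x < 555. Perimeter ≥ 922 gives x ≥ 922 − 356 − 199 = 367.
So 367 ≤ x < 555; integers 367 through 554: 188 values.

188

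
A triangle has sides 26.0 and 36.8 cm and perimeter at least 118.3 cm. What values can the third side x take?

Triangle inequality alone gives 10.8 < x < 62.8.
The perimeter condition gives x ≥ 118.3 − 26.0 − 36.8 = 55.5.
Intersecting the two: 55.5 ≤ x < 62.8.

55.5 ≤ x < 62.8 cm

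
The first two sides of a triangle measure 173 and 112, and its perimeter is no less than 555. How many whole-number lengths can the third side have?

15

Triangle inequality: 61 < x < 285. Perimeter ≥ 555 gives x ≥ 555 − 173 − 112 = 270.
So 270 ≤ x < 285; integers 270 through 284: 15 values.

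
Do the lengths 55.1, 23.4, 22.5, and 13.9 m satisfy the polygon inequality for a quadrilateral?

A quadrilateral exists iff every side is shorter than the sum of the others — equivalently, the longest side is less than the sum of the rest.
Longest side 55.1 < 59.8 (sum of the remaining 3), so yes.

Yes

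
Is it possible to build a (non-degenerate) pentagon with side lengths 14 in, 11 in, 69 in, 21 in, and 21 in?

No

For a pentagon, each side must be shorter than the sum of the others.
Here the longest side is 69, but the remaining 4 sides sum to only 67.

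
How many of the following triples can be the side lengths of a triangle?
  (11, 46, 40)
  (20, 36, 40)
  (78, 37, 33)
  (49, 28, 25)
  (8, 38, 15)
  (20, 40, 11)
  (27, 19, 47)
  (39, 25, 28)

(11,40,46): 11+40 > 46 → valid
(20,36,40): 20+36 > 40 → valid
(33,37,78): 33+37 ≤ 78 → not valid
(25,28,49): 25+28 > 49 → valid
(8,15,38): 8+15 ≤ 38 → not valid
(11,20,40): 11+20 ≤ 40 → not valid
(19,27,47): 19+27 ≤ 47 → not valid
(25,28,39): 25+28 > 39 → valid
4 of the 8 triples form a triangle.

4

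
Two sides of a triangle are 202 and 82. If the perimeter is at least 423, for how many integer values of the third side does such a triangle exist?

Triangle inequality: 120 < x < 284. Perimeter ≥ 423 gives x ≥ 423 − 202 − 82 = 139.
So 139 ≤ x < 284; integers 139 through 283: 145 values.

145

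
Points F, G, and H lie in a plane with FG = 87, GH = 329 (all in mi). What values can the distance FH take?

242 ≤ FH ≤ 416 mi

By the triangle inequality, |87 − 329| ≤ FH ≤ 87 + 329.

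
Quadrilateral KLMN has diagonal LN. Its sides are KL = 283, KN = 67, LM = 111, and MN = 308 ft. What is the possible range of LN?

216 < LN < 350

From triangle KLN: |283 − 67| < LN < 283 + 67, i.e. 216 < LN < 350.
From triangle MLN: 197 < LN < 419.
Both must hold, so LN lies in the intersection.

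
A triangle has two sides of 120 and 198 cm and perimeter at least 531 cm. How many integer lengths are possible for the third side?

105

Triangle inequality: 78 < x < 318. Perimeter ≥ 531 gives x ≥ 531 − 120 − 198 = 213.
So 213 ≤ x < 318; integers 213 through 317: 105 values.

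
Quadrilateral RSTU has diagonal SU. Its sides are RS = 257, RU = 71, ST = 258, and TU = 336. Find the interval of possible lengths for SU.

From triangle RSU: |257 − 71| < SU < 257 + 71, i.e. 186 < SU < 328.
From triangle TSU: 78 < SU < 594.
Both must hold, so SU lies in the intersection.

186 < SU < 328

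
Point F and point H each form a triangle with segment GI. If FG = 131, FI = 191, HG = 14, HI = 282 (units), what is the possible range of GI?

268 < GI < 296

From triangle FGI: |131 − 191| < GI < 131 + 191, i.e. 60 < GI < 322.
From triangle HGI: 268 < GI < 296.
Both must hold, so GI lies in the intersection.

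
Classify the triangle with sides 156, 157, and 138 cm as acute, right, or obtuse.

acute

Compare the square of the longest side to the sum of squares of the other two: 138² + 156² = 43380 > 24649 = 157².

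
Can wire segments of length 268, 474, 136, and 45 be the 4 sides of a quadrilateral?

No

For a quadrilateral, each side must be shorter than the sum of the others.
Here the longest side is 474, but the remaining 3 sides sum to only 449.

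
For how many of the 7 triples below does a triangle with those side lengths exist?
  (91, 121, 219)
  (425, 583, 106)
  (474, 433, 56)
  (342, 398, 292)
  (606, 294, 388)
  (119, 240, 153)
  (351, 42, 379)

(91,121,219): 91+121 ≤ 219 → not valid
(106,425,583): 106+425 ≤ 583 → not valid
(56,433,474): 56+433 > 474 → valid
(292,342,398): 292+342 > 398 → valid
(294,388,606): 294+388 > 606 → valid
(119,153,240): 119+153 > 240 → valid
(42,351,379): 42+351 > 379 → valid
5 of the 7 triples form a triangle.

5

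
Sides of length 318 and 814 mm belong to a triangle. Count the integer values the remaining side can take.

635

The third side lies in the open interval (496, 1132).
Integers from 497 to 1131 inclusive: 1131 − 497 + 1 = 635.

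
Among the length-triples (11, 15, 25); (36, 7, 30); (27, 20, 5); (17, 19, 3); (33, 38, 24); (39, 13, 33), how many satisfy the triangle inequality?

5

(11,15,25): 11+15 > 25 → valid
(7,30,36): 7+30 > 36 → valid
(5,20,27): 5+20 ≤ 27 → not valid
(3,17,19): 3+17 > 19 → valid
(24,33,38): 24+33 > 38 → valid
(13,33,39): 13+33 > 39 → valid
5 of the 6 triples form a triangle.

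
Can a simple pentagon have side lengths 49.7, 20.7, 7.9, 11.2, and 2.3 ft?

For a pentagon, each side must be shorter than the sum of the others.
Here the longest side is 49.7, but the remaining 4 sides sum to only 42.1.

No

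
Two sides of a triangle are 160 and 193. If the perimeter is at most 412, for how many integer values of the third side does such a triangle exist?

Triangle inequality: 33 < x < 353. Perimeter ≤ 412 gives x ≤ 412 − 160 − 193 = 59.
So 33 < x ≤ 59; integers 34 through 59: 26 values.

26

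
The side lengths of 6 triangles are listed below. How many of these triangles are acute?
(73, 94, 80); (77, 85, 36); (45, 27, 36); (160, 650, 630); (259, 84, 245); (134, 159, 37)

(73,94,80): 73²+80² = 11729 > 8836 = 94² → acute
(77,85,36): 36²+77² = 7225 = 85² → right
(45,27,36): 27²+36² = 2025 = 45² → right
(160,650,630): 160²+630² = 422500 = 650² → right
(259,84,245): 84²+245² = 67081 = 259² → right
(134,159,37): 37²+134² = 19325 < 25281 = 159² → obtuse
1 of the 6 is acute.

1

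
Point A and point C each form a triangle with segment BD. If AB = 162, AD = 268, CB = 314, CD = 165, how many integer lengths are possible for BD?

From triangle ABD: 106 < BD < 430.
From triangle CBD: 149 < BD < 479.
Intersection: 149 < BD < 430, so integers 150 through 429: 280 values.

280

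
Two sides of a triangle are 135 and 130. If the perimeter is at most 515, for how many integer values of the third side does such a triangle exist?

Triangle inequality: 5 < x < 265. Perimeter ≤ 515 gives x ≤ 515 − 135 − 130 = 250.
So 5 < x ≤ 250; integers 6 through 250: 245 values.

245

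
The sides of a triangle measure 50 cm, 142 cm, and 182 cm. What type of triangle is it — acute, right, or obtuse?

Compare the square of the longest side to the sum of squares of the other two: 50² + 142² = 22664 < 33124 = 182².

obtuse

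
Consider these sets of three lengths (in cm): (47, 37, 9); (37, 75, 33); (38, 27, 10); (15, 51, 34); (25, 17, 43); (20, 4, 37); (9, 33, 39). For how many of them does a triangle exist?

1

(9,37,47): 9+37 ≤ 47 → not valid
(33,37,75): 33+37 ≤ 75 → not valid
(10,27,38): 10+27 ≤ 38 → not valid
(15,34,51): 15+34 ≤ 51 → not valid
(17,25,43): 17+25 ≤ 43 → not valid
(4,20,37): 4+20 ≤ 37 → not valid
(9,33,39): 9+33 > 39 → valid
1 of the 7 triples forms a triangle.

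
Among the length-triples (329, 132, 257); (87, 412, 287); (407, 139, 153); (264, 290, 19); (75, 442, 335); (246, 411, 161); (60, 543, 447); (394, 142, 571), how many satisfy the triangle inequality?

(132,257,329): 132+257 > 329 → valid
(87,287,412): 87+287 ≤ 412 → not valid
(139,153,407): 139+153 ≤ 407 → not valid
(19,264,290): 19+264 ≤ 290 → not valid
(75,335,442): 75+335 ≤ 442 → not valid
(161,246,411): 161+246 ≤ 411 → not valid
(60,447,543): 60+447 ≤ 543 → not valid
(142,394,571): 142+394 ≤ 571 → not valid
1 of the 8 triples forms a triangle.

1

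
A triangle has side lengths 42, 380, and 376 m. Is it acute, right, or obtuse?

Compare the square of the longest side to the sum of squares of the other two: 42² + 376² = 143140 < 144400 = 380².

obtuse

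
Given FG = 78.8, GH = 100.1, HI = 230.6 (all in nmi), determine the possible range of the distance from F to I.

The maximum is all hops collinear in one direction: 78.8 + 100.1 + 230.6 = 409.5.
The longest hop is 230.6; the others sum to 178.9. Folding the others back against it leaves at least 230.6 − 178.9 = 51.7.

51.7 ≤ FI ≤ 409.5 nmi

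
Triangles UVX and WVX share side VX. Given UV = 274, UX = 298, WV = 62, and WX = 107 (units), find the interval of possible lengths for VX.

From triangle UVX: |274 − 298| < VX < 274 + 298, i.e. 24 < VX < 572.
From triangle WVX: 45 < VX < 169.
Both must hold, so VX lies in the intersection.

45 < VX < 169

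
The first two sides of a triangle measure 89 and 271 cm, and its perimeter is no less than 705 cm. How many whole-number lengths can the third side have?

15

Triangle inequality: 182 < x < 360. Perimeter ≥ 705 gives x ≥ 705 − 89 − 271 = 345.
So 345 ≤ x < 360; integers 345 through 359: 15 values.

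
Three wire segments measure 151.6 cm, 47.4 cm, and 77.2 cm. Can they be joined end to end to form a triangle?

No

The longest side is 151.6, but the other two sum to only 124.6.
124.6 < 151.6, so the triangle inequality fails.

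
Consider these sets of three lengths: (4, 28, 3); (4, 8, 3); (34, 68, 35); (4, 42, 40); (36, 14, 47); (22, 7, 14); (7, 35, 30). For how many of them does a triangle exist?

(3,4,28): 3+4 ≤ 28 → not valid
(3,4,8): 3+4 ≤ 8 → not valid
(34,35,68): 34+35 > 68 → valid
(4,40,42): 4+40 > 42 → valid
(14,36,47): 14+36 > 47 → valid
(7,14,22): 7+14 ≤ 22 → not valid
(7,30,35): 7+30 > 35 → valid
4 of the 7 triples form a triangle.

4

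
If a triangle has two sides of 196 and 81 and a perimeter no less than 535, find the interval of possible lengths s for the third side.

258 ≤ s < 277

Triangle inequality alone gives 115 < s < 277.
The perimeter condition gives s ≥ 535 − 196 − 81 = 258.
Intersecting the two: 258 ≤ s < 277.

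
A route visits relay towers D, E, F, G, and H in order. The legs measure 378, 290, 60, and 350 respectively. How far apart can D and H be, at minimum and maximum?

The maximum is all hops collinear in one direction: 378 + 290 + 60 + 350 = 1078.
The longest hop is 378; the others sum to 700. Since 378 ≤ 700, the path can fold back on itself completely, so the minimum distance is 0.

0 ≤ DH ≤ 1078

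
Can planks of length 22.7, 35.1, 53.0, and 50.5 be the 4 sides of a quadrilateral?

Yes

A quadrilateral exists iff every side is shorter than the sum of the others — equivalently, the longest side is less than the sum of the rest.
Longest side 53.0 < 108.3 (sum of the remaining 3), so yes.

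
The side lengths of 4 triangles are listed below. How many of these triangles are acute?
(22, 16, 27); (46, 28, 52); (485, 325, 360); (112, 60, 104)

3

(22,16,27): 16²+22² = 740 > 729 = 27² → acute
(46,28,52): 28²+46² = 2900 > 2704 = 52² → acute
(485,325,360): 325²+360² = 235225 = 485² → right
(112,60,104): 60²+104² = 14416 > 12544 = 112² → acute
3 of the 4 are acute.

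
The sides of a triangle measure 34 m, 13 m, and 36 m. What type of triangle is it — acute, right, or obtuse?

Compare the square of the longest side to the sum of squares of the other two: 13² + 34² = 1325 > 1296 = 36².

acute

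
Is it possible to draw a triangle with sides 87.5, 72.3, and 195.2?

No

The longest side is 195.2, but the other two sum to only 159.8.
159.8 < 195.2, so the triangle inequality fails.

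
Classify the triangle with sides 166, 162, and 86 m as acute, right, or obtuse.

Compare the square of the longest side to the sum of squares of the other two: 86² + 162² = 33640 > 27556 = 166².

acute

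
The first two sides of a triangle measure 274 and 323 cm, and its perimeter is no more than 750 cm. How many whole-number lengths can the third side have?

Triangle inequality: 49 < x < 597. Perimeter ≤ 750 gives x ≤ 750 − 274 − 323 = 153.
So 49 < x ≤ 153; integers 50 through 153: 104 values.

104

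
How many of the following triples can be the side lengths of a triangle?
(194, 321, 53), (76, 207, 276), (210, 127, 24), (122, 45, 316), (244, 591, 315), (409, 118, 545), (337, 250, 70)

1

(53,194,321): 53+194 ≤ 321 → not valid
(76,207,276): 76+207 > 276 → valid
(24,127,210): 24+127 ≤ 210 → not valid
(45,122,316): 45+122 ≤ 316 → not valid
(244,315,591): 244+315 ≤ 591 → not valid
(118,409,545): 118+409 ≤ 545 → not valid
(70,250,337): 70+250 ≤ 337 → not valid
1 of the 7 triples forms a triangle.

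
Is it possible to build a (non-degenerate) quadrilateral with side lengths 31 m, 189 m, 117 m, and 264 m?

Yes

A quadrilateral exists iff every side is shorter than the sum of the others — equivalently, the longest side is less than the sum of the rest.
Longest side 264 < 337 (sum of the remaining 3), so yes.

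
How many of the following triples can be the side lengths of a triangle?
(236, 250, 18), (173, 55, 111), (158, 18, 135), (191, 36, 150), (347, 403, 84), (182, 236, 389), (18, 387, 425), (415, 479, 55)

(18,236,250): 18+236 > 250 → valid
(55,111,173): 55+111 ≤ 173 → not valid
(18,135,158): 18+135 ≤ 158 → not valid
(36,150,191): 36+150 ≤ 191 → not valid
(84,347,403): 84+347 > 403 → valid
(182,236,389): 182+236 > 389 → valid
(18,387,425): 18+387 ≤ 425 → not valid
(55,415,479): 55+415 ≤ 479 → not valid
3 of the 8 triples form a triangle.

3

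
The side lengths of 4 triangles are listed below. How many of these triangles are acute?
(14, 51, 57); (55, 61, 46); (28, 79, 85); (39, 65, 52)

1

(14,51,57): 14²+51² = 2797 < 3249 = 57² → obtuse
(55,61,46): 46²+55² = 5141 > 3721 = 61² → acute
(28,79,85): 28²+79² = 7025 < 7225 = 85² → obtuse
(39,65,52): 39²+52² = 4225 = 65² → right
1 of the 4 is acute.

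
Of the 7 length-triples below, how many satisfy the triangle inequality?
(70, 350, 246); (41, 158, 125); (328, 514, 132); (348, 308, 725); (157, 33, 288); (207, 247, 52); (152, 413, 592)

2

(70,246,350): 70+246 ≤ 350 → not valid
(41,125,158): 41+125 > 158 → valid
(132,328,514): 132+328 ≤ 514 → not valid
(308,348,725): 308+348 ≤ 725 → not valid
(33,157,288): 33+157 ≤ 288 → not valid
(52,207,247): 52+207 > 247 → valid
(152,413,592): 152+413 ≤ 592 → not valid
2 of the 7 triples form a triangle.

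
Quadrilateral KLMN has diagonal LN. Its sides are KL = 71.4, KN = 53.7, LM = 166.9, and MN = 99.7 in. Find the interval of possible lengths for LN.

From triangle KLN: |71.4 − 53.7| < LN < 71.4 + 53.7, i.e. 17.7 < LN < 125.1.
From triangle MLN: 67.2 < LN < 266.6.
Both must hold, so LN lies in the intersection.

67.2 < LN < 125.1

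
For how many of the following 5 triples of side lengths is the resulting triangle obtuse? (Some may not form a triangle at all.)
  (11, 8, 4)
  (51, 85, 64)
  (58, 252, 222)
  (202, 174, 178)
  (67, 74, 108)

4

(11,8,4): 4²+8² = 80 < 121 = 11² → obtuse
(51,85,64): 51²+64² = 6697 < 7225 = 85² → obtuse
(58,252,222): 58²+222² = 52648 < 63504 = 252² → obtuse
(202,174,178): 174²+178² = 61960 > 40804 = 202² → acute
(67,74,108): 67²+74² = 9965 < 11664 = 108² → obtuse
4 of the 5 are obtuse.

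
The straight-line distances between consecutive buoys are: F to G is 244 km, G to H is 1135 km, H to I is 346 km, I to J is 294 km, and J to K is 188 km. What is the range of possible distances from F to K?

63 ≤ FK ≤ 2207 km

The maximum is all hops collinear in one direction: 244 + 1135 + 346 + 294 + 188 = 2207.
The longest hop is 1135; the others sum to 1072. Folding the others back against it leaves at least 1135 − 1072 = 63.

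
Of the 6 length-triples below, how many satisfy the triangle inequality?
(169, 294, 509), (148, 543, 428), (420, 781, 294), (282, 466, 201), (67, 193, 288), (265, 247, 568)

2

(169,294,509): 169+294 ≤ 509 → not valid
(148,428,543): 148+428 > 543 → valid
(294,420,781): 294+420 ≤ 781 → not valid
(201,282,466): 201+282 > 466 → valid
(67,193,288): 67+193 ≤ 288 → not valid
(247,265,568): 247+265 ≤ 568 → not valid
2 of the 6 triples form a triangle.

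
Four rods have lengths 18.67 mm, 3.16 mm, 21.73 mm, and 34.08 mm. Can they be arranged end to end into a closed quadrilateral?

Yes

A quadrilateral exists iff every side is shorter than the sum of the others — equivalently, the longest side is less than the sum of the rest.
Longest side 34.08 < 43.56 (sum of the remaining 3), so yes.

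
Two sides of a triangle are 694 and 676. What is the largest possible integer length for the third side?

1369

The third side must be strictly less than 694 + 676 = 1370.
The largest integer below 1370 is 1369.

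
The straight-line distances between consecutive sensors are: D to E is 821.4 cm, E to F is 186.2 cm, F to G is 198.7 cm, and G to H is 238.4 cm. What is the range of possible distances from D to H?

The maximum is all hops collinear in one direction: 821.4 + 186.2 + 198.7 + 238.4 = 1444.7.
The longest hop is 821.4; the others sum to 623.3. Folding the others back against it leaves at least 821.4 − 623.3 = 198.1.

198.1 ≤ DH ≤ 1444.7 cm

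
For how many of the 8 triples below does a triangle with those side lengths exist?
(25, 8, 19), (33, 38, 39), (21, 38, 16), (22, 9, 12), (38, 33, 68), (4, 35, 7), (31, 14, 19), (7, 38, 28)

(8,19,25): 8+19 > 25 → valid
(33,38,39): 33+38 > 39 → valid
(16,21,38): 16+21 ≤ 38 → not valid
(9,12,22): 9+12 ≤ 22 → not valid
(33,38,68): 33+38 > 68 → valid
(4,7,35): 4+7 ≤ 35 → not valid
(14,19,31): 14+19 > 31 → valid
(7,28,38): 7+28 ≤ 38 → not valid
4 of the 8 triples form a triangle.

4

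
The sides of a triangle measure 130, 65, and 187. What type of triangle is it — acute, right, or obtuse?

Compare the square of the longest side to the sum of squares of the other two: 65² + 130² = 21125 < 34969 = 187².

obtuse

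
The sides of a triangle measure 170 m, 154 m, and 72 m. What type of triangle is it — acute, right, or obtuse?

Compare the square of the longest side to the sum of squares of the other two: 72² + 154² = 28900 = 170².

right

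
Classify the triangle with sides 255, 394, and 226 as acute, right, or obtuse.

Compare the square of the longest side to the sum of squares of the other two: 226² + 255² = 116101 < 155236 = 394².

obtuse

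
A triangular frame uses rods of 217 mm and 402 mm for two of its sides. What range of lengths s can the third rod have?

185 < s < 619

By the triangle inequality, s must be less than 217 + 402 = 619 and greater than |217 − 402| = 185.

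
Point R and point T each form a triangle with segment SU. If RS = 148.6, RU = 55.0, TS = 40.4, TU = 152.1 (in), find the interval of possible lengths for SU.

111.7 < SU < 192.5

From triangle RSU: |148.6 − 55.0| < SU < 148.6 + 55.0, i.e. 93.6 < SU < 203.6.
From triangle TSU: 111.7 < SU < 192.5.
Both must hold, so SU lies in the intersection.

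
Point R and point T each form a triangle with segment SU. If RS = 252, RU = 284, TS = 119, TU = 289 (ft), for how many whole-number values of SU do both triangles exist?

237

From triangle RSU: 32 < SU < 536.
From triangle TSU: 170 < SU < 408.
Intersection: 170 < SU < 408, so integers 171 through 407: 237 values.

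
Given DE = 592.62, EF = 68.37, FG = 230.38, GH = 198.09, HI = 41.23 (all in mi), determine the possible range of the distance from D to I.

The maximum is all hops collinear in one direction: 592.62 + 68.37 + 230.38 + 198.09 + 41.23 = 1130.69.
The longest hop is 592.62; the others sum to 538.07. Folding the others back against it leaves at least 592.62 − 538.07 = 54.55.

54.55 ≤ DI ≤ 1130.69 mi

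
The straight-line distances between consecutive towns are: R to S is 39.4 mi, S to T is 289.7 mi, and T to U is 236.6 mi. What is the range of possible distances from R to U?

The maximum is all hops collinear in one direction: 39.4 + 289.7 + 236.6 = 565.7.
The longest hop is 289.7; the others sum to 276.0. Folding the others back against it leaves at least 289.7 − 276.0 = 13.7.

13.7 ≤ RU ≤ 565.7 mi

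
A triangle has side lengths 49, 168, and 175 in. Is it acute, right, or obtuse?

Compare the square of the longest side to the sum of squares of the other two: 49² + 168² = 30625 = 175².

right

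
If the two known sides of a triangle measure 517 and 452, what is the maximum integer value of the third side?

968

The third side must be strictly less than 517 + 452 = 969.
The largest integer below 969 is 968.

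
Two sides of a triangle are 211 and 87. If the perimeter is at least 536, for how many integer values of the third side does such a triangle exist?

Triangle inequality: 124 < x < 298. Perimeter ≥ 536 gives x ≥ 536 − 211 − 87 = 238.
So 238 ≤ x < 298; integers 238 through 297: 60 values.

60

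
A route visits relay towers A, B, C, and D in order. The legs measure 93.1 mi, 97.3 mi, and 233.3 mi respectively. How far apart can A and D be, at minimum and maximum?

42.9 ≤ AD ≤ 423.7 mi

The maximum is all hops collinear in one direction: 93.1 + 97.3 + 233.3 = 423.7.
The longest hop is 233.3; the others sum to 190.4. Folding the others back against it leaves at least 233.3 − 190.4 = 42.9.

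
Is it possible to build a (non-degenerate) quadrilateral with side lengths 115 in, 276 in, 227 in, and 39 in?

A quadrilateral exists iff every side is shorter than the sum of the others — equivalently, the longest side is less than the sum of the rest.
Longest side 276 < 381 (sum of the remaining 3), so yes.

Yes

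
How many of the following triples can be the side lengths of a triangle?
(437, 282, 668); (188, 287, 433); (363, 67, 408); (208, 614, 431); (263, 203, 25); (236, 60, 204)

(282,437,668): 282+437 > 668 → valid
(188,287,433): 188+287 > 433 → valid
(67,363,408): 67+363 > 408 → valid
(208,431,614): 208+431 > 614 → valid
(25,203,263): 25+203 ≤ 263 → not valid
(60,204,236): 60+204 > 236 → valid
5 of the 6 triples form a triangle.

5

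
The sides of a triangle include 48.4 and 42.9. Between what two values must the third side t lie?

5.5 < t < 91.3

By the triangle inequality, t must be less than 48.4 + 42.9 = 91.3 and greater than |48.4 − 42.9| = 5.5.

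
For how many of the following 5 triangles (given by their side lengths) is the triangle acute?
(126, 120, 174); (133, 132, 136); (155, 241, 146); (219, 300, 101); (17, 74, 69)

1

(126,120,174): 120²+126² = 30276 = 174² → right
(133,132,136): 132²+133² = 35113 > 18496 = 136² → acute
(155,241,146): 146²+155² = 45341 < 58081 = 241² → obtuse
(219,300,101): 101²+219² = 58162 < 90000 = 300² → obtuse
(17,74,69): 17²+69² = 5050 < 5476 = 74² → obtuse
1 of the 5 is acute.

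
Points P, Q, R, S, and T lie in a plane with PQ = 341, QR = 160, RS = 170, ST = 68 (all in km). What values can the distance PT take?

The maximum is all hops collinear in one direction: 341 + 160 + 170 + 68 = 739.
The longest hop is 341; the others sum to 398. Since 341 ≤ 398, the path can fold back on itself completely, so the minimum distance is 0.

0 ≤ PT ≤ 739 km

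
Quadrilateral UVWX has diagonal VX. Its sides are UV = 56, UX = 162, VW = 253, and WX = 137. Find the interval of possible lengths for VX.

116 < VX < 218

From triangle UVX: |56 − 162| < VX < 56 + 162, i.e. 106 < VX < 218.
From triangle WVX: 116 < VX < 390.
Both must hold, so VX lies in the intersection.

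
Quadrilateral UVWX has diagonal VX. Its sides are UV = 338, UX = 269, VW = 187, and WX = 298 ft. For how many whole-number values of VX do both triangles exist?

From triangle UVX: 69 < VX < 607.
From triangle WVX: 111 < VX < 485.
Intersection: 111 < VX < 485, so integers 112 through 484: 373 values.

373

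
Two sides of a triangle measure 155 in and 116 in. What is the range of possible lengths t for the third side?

By the triangle inequality, t must be less than 155 + 116 = 271 and greater than |155 − 116| = 39.

39 < t < 271 (in)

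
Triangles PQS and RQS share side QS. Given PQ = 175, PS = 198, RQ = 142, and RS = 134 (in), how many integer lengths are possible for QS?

252

From triangle PQS: 23 < QS < 373.
From triangle RQS: 8 < QS < 276.
Intersection: 23 < QS < 276, so integers 24 through 275: 252 values.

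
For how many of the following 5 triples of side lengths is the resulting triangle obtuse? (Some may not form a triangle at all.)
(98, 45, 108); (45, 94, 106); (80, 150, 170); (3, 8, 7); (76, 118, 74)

4

(98,45,108): 45²+98² = 11629 < 11664 = 108² → obtuse
(45,94,106): 45²+94² = 10861 < 11236 = 106² → obtuse
(80,150,170): 80²+150² = 28900 = 170² → right
(3,8,7): 3²+7² = 58 < 64 = 8² → obtuse
(76,118,74): 74²+76² = 11252 < 13924 = 118² → obtuse
4 of the 5 are obtuse.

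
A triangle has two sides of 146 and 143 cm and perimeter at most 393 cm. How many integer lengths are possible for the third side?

101

Triangle inequality: 3 < x < 289. Perimeter ≤ 393 gives x ≤ 393 − 146 − 143 = 104.
So 3 < x ≤ 104; integers 4 through 104: 101 values.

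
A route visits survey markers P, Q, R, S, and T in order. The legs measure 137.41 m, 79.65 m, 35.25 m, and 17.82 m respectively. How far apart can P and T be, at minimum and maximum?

4.69 ≤ PT ≤ 270.13 m

The maximum is all hops collinear in one direction: 137.41 + 79.65 + 35.25 + 17.82 = 270.13.
The longest hop is 137.41; the others sum to 132.72. Folding the others back against it leaves at least 137.41 − 132.72 = 4.69.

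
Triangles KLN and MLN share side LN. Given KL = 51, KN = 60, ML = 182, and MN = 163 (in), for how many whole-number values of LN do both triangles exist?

91

From triangle KLN: 9 < LN < 111.
From triangle MLN: 19 < LN < 345.
Intersection: 19 < LN < 111, so integers 20 through 110: 91 values.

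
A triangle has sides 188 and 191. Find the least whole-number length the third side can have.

The third side must be strictly greater than |188 − 191| = 3.
The smallest integer above 3 is 4.

4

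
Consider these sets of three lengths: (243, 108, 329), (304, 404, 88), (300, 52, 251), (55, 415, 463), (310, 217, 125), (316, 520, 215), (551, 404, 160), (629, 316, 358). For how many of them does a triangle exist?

7

(108,243,329): 108+243 > 329 → valid
(88,304,404): 88+304 ≤ 404 → not valid
(52,251,300): 52+251 > 300 → valid
(55,415,463): 55+415 > 463 → valid
(125,217,310): 125+217 > 310 → valid
(215,316,520): 215+316 > 520 → valid
(160,404,551): 160+404 > 551 → valid
(316,358,629): 316+358 > 629 → valid
7 of the 8 triples form a triangle.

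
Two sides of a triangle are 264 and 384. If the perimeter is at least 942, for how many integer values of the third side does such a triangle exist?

354

Triangle inequality: 120 < x < 648. Perimeter ≥ 942 gives x ≥ 942 − 264 − 384 = 294.
So 294 ≤ x < 648; integers 294 through 647: 354 values.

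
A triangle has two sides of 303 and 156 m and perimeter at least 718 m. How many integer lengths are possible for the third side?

Triangle inequality: 147 < x < 459. Perimeter ≥ 718 gives x ≥ 718 − 303 − 156 = 259.
So 259 ≤ x < 459; integers 259 through 458: 200 values.

200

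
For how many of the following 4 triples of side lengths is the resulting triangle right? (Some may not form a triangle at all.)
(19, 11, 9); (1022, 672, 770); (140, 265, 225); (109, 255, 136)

2

(19,11,9): 9²+11² = 202 < 361 = 19² → obtuse
(1022,672,770): 672²+770² = 1044484 = 1022² → right
(140,265,225): 140²+225² = 70225 = 265² → right
(109,255,136): 109+136 ≤ 255, not a triangle
2 of the 4 are right.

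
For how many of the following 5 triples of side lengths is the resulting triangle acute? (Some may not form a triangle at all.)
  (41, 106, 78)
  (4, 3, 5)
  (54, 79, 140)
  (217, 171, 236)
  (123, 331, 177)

1

(41,106,78): 41²+78² = 7765 < 11236 = 106² → obtuse
(4,3,5): 3²+4² = 25 = 5² → right
(54,79,140): 54+79 ≤ 140, not a triangle
(217,171,236): 171²+217² = 76330 > 55696 = 236² → acute
(123,331,177): 123+177 ≤ 331, not a triangle
1 of the 5 is acute.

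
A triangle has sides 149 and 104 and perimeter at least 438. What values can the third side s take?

Triangle inequality alone gives 45 < s < 253.
The perimeter condition gives s ≥ 438 − 149 − 104 = 185.
Intersecting the two: 185 ≤ s < 253.

185 ≤ s < 253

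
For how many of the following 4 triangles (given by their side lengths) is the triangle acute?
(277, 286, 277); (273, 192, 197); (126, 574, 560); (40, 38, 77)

2

(277,286,277): 277²+277² = 153458 > 81796 = 286² → acute
(273,192,197): 192²+197² = 75673 > 74529 = 273² → acute
(126,574,560): 126²+560² = 329476 = 574² → right
(40,38,77): 38²+40² = 3044 < 5929 = 77² → obtuse
2 of the 4 are acute.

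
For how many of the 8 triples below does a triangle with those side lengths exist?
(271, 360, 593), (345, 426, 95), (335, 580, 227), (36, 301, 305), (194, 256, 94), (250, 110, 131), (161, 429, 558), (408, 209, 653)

(271,360,593): 271+360 > 593 → valid
(95,345,426): 95+345 > 426 → valid
(227,335,580): 227+335 ≤ 580 → not valid
(36,301,305): 36+301 > 305 → valid
(94,194,256): 94+194 > 256 → valid
(110,131,250): 110+131 ≤ 250 → not valid
(161,429,558): 161+429 > 558 → valid
(209,408,653): 209+408 ≤ 653 → not valid
5 of the 8 triples form a triangle.

5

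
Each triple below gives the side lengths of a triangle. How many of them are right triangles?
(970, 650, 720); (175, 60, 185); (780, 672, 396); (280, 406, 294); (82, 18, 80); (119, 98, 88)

5

(970,650,720): 650²+720² = 940900 = 970² → right
(175,60,185): 60²+175² = 34225 = 185² → right
(780,672,396): 396²+672² = 608400 = 780² → right
(280,406,294): 280²+294² = 164836 = 406² → right
(82,18,80): 18²+80² = 6724 = 82² → right
(119,98,88): 88²+98² = 17348 > 14161 = 119² → acute
5 of the 6 are right.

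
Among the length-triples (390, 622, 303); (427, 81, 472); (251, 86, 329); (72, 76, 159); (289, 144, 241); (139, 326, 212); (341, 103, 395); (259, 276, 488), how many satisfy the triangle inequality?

7

(303,390,622): 303+390 > 622 → valid
(81,427,472): 81+427 > 472 → valid
(86,251,329): 86+251 > 329 → valid
(72,76,159): 72+76 ≤ 159 → not valid
(144,241,289): 144+241 > 289 → valid
(139,212,326): 139+212 > 326 → valid
(103,341,395): 103+341 > 395 → valid
(259,276,488): 259+276 > 488 → valid
7 of the 8 triples form a triangle.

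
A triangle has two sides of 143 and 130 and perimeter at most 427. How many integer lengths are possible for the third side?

Triangle inequality: 13 < x < 273. Perimeter ≤ 427 gives x ≤ 427 − 143 − 130 = 154.
So 13 < x ≤ 154; integers 14 through 154: 141 values.

141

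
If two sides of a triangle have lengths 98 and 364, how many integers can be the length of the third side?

The third side lies in the open interval (266, 462).
Integers from 267 to 461 inclusive: 461 − 267 + 1 = 195.

195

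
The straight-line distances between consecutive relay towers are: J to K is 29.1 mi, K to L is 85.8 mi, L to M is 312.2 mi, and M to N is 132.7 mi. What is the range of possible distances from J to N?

The maximum is all hops collinear in one direction: 29.1 + 85.8 + 312.2 + 132.7 = 559.8.
The longest hop is 312.2; the others sum to 247.6. Folding the others back against it leaves at least 312.2 − 247.6 = 64.6.

64.6 ≤ JN ≤ 559.8 mi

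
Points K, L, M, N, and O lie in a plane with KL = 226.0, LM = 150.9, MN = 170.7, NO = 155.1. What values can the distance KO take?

The maximum is all hops collinear in one direction: 226.0 + 150.9 + 170.7 + 155.1 = 702.7.
The longest hop is 226.0; the others sum to 476.7. Since 226.0 ≤ 476.7, the path can fold back on itself completely, so the minimum distance is 0.

0 ≤ KO ≤ 702.7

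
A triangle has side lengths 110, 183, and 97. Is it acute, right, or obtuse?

obtuse

Compare the square of the longest side to the sum of squares of the other two: 97² + 110² = 21509 < 33489 = 183².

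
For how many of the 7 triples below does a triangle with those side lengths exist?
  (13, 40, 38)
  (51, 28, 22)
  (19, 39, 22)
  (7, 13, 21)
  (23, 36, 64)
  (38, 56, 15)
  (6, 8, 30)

2

(13,38,40): 13+38 > 40 → valid
(22,28,51): 22+28 ≤ 51 → not valid
(19,22,39): 19+22 > 39 → valid
(7,13,21): 7+13 ≤ 21 → not valid
(23,36,64): 23+36 ≤ 64 → not valid
(15,38,56): 15+38 ≤ 56 → not valid
(6,8,30): 6+8 ≤ 30 → not valid
2 of the 7 triples form a triangle.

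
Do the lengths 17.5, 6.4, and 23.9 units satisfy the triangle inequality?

The two shorter sides sum to 23.9, exactly equal to the longest side 23.9.
That gives only a degenerate (flat) triangle — the inequality must be strict.

No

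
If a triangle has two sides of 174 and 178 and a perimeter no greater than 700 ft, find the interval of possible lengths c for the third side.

4 < c ≤ 348 ft

Triangle inequality alone gives 4 < c < 352.
The perimeter condition gives c ≤ 700 − 174 − 178 = 348.
Intersecting the two: 4 < c ≤ 348.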